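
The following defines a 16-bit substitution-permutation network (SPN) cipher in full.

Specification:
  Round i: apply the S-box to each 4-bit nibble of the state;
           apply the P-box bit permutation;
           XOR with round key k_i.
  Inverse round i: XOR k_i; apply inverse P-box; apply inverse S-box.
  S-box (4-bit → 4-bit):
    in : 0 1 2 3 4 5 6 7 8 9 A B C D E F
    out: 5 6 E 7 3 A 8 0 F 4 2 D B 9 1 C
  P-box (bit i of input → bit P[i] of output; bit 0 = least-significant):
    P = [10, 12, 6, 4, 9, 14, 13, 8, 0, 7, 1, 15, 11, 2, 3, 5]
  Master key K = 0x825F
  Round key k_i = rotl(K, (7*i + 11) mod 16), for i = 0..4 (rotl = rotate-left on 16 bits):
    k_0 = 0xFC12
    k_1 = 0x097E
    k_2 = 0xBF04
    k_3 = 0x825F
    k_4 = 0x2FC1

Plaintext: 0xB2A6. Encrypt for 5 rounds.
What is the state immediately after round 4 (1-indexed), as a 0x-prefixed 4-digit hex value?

0x043C

s_0 = plaintext = 0xB2A6
s_1 = Round(s_0, k_0) = 0x34A8
s_2 = Round(s_1, k_1) = 0x55A3
s_3 = Round(s_2, k_2) = 0x6BE0
s_4 = Round(s_3, k_3) = 0x043C
s_5 = Round(s_4, k_4) = 0x5158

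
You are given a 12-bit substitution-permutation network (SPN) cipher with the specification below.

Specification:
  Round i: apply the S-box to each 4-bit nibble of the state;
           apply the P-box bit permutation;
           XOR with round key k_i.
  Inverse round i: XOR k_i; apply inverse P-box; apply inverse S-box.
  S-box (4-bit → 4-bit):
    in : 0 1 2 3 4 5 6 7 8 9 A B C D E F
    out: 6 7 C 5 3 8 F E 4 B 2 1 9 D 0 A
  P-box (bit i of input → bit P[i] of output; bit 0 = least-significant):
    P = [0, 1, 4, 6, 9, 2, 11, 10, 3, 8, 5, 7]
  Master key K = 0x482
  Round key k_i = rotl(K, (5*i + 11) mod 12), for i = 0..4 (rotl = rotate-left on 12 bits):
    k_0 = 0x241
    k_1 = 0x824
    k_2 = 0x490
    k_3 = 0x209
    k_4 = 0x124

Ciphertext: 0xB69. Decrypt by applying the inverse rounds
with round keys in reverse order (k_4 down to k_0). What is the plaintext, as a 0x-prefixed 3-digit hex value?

0x1F8

s_0 = ciphertext = 0xB69
s_1 = InvRound(s_0, k_4) = 0xB1C
s_2 = InvRound(s_1, k_3) = 0xA03
s_3 = InvRound(s_2, k_2) = 0x5D1
s_4 = InvRound(s_3, k_1) = 0x77D
s_5 = InvRound(s_4, k_0) = 0x1F8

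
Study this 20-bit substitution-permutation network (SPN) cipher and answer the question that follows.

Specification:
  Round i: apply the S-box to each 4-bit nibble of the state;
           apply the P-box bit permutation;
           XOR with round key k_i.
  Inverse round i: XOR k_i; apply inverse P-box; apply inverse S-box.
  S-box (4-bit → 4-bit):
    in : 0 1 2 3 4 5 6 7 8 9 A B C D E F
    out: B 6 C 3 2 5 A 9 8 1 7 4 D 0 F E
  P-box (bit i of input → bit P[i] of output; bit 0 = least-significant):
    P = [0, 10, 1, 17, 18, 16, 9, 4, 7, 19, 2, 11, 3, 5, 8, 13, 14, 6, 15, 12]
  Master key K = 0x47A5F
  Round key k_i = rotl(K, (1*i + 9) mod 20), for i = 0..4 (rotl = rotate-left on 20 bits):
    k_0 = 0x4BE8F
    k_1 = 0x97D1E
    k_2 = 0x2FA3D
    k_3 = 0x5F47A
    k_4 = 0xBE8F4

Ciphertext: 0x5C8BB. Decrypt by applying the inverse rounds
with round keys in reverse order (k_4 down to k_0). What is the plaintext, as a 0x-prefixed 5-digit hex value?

0x85067

s_0 = ciphertext = 0x5C8BB
s_1 = InvRound(s_0, k_4) = 0x4719C
s_2 = InvRound(s_1, k_3) = 0x11541
s_3 = InvRound(s_2, k_2) = 0xAE2F6
s_4 = InvRound(s_3, k_1) = 0xFA716
s_5 = InvRound(s_4, k_0) = 0x85067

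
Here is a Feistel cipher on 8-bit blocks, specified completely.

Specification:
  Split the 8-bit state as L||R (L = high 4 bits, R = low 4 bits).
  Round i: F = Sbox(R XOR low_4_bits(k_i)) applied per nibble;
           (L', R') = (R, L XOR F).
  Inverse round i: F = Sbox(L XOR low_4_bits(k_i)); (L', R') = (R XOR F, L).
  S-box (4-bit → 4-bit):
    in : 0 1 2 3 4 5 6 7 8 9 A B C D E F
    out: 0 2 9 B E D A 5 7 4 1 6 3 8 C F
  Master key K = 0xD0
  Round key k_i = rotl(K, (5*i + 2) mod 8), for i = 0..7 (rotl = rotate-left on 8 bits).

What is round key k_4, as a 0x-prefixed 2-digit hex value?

0x34

K = 0xD0
k_0 = rotl(K, (5*0+2) mod 8) = rotl(K, 2) = 0x43
k_1 = rotl(K, (5*1+2) mod 8) = rotl(K, 7) = 0x68
k_2 = rotl(K, (5*2+2) mod 8) = rotl(K, 4) = 0x0D
k_3 = rotl(K, (5*3+2) mod 8) = rotl(K, 1) = 0xA1
k_4 = rotl(K, (5*4+2) mod 8) = rotl(K, 6) = 0x34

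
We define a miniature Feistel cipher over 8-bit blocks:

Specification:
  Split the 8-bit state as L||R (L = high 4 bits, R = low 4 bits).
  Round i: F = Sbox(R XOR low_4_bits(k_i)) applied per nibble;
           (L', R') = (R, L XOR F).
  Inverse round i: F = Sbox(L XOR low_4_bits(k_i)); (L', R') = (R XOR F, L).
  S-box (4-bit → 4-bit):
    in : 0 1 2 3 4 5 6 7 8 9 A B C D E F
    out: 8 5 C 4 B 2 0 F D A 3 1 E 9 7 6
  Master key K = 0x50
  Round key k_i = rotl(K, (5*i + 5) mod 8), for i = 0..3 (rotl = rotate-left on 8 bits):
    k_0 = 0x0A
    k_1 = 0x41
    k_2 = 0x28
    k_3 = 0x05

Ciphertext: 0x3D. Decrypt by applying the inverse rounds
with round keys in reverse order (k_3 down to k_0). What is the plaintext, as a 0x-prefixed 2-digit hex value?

0x75

s_0 = ciphertext = 0x3D
s_1 = InvRound(s_0, k_3) = 0xD3
s_2 = InvRound(s_1, k_2) = 0x1D
s_3 = InvRound(s_2, k_1) = 0x51
s_4 = InvRound(s_3, k_0) = 0x75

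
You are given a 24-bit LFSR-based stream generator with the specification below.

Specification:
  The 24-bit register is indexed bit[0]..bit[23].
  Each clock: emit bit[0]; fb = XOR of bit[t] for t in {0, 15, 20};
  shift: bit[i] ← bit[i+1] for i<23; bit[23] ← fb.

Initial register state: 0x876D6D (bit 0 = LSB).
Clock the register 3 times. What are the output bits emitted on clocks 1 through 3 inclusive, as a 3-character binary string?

reg_0 = 0x876D6D
clock 1: out=1, reg = 0xC3B6B6
clock 2: out=0, reg = 0xE1DB5B
clock 3: out=1, reg = 0x70EDAD

101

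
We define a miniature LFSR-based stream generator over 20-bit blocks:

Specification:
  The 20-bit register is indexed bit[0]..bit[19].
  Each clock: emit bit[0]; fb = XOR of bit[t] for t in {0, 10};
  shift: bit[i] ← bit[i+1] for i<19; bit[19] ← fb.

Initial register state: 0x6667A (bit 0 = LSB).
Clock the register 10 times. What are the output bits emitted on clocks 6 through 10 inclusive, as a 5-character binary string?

reg_0 = 0x6667A
clock 1: out=0, reg = 0xB333D
clock 2: out=1, reg = 0xD999E
clock 3: out=0, reg = 0x6CCCF
clock 4: out=1, reg = 0x36667
clock 5: out=1, reg = 0x1B333
clock 6: out=1, reg = 0x8D999
clock 7: out=1, reg = 0xC6CCC
clock 8: out=0, reg = 0xE3666
clock 9: out=0, reg = 0xF1B33
clock 10: out=1, reg = 0xF8D99

11001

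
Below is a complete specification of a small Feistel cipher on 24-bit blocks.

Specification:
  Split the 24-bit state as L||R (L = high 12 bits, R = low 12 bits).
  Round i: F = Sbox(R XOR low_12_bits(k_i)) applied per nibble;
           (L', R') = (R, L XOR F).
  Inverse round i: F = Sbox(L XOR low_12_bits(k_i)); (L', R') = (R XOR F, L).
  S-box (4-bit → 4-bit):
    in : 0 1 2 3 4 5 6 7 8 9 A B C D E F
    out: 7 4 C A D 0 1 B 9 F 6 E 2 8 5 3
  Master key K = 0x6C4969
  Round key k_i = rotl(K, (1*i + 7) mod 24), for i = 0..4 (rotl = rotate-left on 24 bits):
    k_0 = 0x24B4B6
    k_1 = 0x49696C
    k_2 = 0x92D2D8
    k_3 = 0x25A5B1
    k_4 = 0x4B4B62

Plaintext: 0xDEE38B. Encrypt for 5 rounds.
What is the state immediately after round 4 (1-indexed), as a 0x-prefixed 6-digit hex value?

0xAB6336

s_0 = plaintext = 0xDEE38B
s_1 = Round(s_0, k_0) = 0x38B646
s_2 = Round(s_1, k_1) = 0x64604D
s_3 = Round(s_2, k_2) = 0x04DAB6
s_4 = Round(s_3, k_3) = 0xAB6336
s_5 = Round(s_4, k_4) = 0x3363BB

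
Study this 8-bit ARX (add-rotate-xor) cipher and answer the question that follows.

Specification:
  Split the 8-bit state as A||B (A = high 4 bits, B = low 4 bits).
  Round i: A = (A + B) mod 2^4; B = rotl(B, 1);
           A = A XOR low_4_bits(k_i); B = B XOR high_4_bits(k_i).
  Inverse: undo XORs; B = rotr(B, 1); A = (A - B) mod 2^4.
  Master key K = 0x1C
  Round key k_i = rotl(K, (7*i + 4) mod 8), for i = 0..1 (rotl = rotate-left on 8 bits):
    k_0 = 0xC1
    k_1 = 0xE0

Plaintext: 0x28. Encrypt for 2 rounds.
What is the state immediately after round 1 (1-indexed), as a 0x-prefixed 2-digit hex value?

s_0 = plaintext = 0x28
s_1 = Round(s_0, k_0) = 0xBD
s_2 = Round(s_1, k_1) = 0x85

0xBD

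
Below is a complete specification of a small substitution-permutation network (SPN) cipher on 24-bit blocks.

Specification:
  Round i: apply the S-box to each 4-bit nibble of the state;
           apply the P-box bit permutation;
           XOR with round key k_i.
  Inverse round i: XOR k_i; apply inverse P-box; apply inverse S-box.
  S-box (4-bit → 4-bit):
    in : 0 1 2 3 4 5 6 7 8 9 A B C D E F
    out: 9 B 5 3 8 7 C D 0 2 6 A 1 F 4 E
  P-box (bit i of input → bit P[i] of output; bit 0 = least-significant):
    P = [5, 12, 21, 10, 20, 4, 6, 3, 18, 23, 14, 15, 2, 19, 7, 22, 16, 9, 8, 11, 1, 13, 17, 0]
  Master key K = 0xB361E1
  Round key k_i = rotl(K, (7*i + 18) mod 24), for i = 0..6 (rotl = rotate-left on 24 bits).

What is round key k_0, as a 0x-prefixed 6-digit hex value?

0x86CD87

K = 0xB361E1
k_0 = rotl(K, (7*0+18) mod 24) = rotl(K, 18) = 0x86CD87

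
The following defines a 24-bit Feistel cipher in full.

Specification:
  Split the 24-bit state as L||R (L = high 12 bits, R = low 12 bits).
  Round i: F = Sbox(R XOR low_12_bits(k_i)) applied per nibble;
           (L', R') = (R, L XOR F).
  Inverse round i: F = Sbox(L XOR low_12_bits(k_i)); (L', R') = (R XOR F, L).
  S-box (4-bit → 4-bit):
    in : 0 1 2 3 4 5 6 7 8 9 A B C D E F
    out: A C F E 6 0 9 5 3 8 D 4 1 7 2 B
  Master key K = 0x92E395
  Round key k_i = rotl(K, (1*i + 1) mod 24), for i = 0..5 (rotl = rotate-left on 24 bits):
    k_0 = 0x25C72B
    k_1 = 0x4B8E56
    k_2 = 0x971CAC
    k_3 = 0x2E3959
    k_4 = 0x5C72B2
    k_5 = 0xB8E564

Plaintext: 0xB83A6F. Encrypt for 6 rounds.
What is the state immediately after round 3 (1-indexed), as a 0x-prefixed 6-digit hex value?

s_0 = plaintext = 0xB83A6F
s_1 = Round(s_0, k_0) = 0xA6FCE5
s_2 = Round(s_1, k_1) = 0xCE5521
s_3 = Round(s_2, k_2) = 0x5214D2
s_4 = Round(s_3, k_3) = 0x4D2215
s_5 = Round(s_4, k_4) = 0x215E07
s_6 = Round(s_5, k_5) = 0xE0768B

0x5214D2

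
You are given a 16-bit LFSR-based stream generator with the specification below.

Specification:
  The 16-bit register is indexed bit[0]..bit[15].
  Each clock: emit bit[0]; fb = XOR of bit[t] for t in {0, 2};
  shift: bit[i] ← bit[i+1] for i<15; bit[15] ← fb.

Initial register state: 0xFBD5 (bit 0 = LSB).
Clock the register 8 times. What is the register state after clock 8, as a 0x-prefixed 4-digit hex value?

0x20FB

reg_0 = 0xFBD5
clock 1: out=1, reg = 0x7DEA
clock 2: out=0, reg = 0x3EF5
clock 3: out=1, reg = 0x1F7A
clock 4: out=0, reg = 0x0FBD
clock 5: out=1, reg = 0x07DE
clock 6: out=0, reg = 0x83EF
clock 7: out=1, reg = 0x41F7
clock 8: out=1, reg = 0x20FB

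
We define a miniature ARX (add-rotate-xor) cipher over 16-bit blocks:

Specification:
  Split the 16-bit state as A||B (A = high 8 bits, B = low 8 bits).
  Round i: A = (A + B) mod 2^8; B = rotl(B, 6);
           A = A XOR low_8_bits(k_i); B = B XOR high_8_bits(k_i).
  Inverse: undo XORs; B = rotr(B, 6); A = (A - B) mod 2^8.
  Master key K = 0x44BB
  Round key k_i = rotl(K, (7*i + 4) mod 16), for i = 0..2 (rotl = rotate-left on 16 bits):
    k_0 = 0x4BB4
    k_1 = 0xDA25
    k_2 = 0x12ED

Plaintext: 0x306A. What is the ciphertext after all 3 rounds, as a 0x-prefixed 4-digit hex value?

0x65B9

s_0 = plaintext = 0x306A
s_1 = Round(s_0, k_0) = 0x2ED1
s_2 = Round(s_1, k_1) = 0xDAAE
s_3 = Round(s_2, k_2) = 0x65B9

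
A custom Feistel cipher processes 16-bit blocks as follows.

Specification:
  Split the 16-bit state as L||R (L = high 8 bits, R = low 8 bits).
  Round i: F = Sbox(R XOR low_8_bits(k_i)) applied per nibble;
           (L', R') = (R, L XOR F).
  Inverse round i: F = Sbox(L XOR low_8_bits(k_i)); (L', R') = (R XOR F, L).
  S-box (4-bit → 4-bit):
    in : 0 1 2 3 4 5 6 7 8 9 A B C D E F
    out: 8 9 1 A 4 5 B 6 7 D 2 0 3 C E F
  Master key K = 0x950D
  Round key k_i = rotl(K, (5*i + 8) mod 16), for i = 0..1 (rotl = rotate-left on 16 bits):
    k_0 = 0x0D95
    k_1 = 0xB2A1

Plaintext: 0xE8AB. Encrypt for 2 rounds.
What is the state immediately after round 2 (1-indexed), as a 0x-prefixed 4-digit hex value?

0x464D

s_0 = plaintext = 0xE8AB
s_1 = Round(s_0, k_0) = 0xAB46
s_2 = Round(s_1, k_1) = 0x464D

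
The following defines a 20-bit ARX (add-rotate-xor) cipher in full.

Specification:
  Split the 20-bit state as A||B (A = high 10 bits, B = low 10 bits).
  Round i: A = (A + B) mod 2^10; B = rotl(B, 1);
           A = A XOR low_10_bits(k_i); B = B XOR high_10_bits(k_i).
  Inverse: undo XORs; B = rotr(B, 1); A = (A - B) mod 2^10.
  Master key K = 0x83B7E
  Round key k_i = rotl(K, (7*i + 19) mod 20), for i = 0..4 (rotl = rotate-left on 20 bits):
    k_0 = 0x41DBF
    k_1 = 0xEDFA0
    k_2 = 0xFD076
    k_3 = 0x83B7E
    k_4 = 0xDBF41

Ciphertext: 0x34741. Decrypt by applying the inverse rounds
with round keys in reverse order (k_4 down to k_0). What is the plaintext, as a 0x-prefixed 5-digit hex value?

s_0 = ciphertext = 0x34741
s_1 = InvRound(s_0, k_4) = 0xDE417
s_2 = InvRound(s_1, k_3) = 0x3EF0C
s_3 = InvRound(s_2, k_2) = 0x0447C
s_4 = InvRound(s_3, k_1) = 0xF33E5
s_5 = InvRound(s_4, k_0) = 0x40971

0x40971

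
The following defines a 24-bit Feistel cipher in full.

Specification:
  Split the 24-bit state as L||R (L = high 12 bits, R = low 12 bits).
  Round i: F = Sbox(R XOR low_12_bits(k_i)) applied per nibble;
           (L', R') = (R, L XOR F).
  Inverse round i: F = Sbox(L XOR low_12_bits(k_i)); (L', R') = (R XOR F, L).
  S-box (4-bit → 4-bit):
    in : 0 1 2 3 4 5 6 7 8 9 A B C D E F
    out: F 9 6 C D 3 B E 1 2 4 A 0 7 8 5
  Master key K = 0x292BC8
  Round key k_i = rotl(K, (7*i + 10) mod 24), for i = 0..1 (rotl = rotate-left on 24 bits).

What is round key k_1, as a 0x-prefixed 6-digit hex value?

K = 0x292BC8
k_0 = rotl(K, (7*0+10) mod 24) = rotl(K, 10) = 0xAF20A4
k_1 = rotl(K, (7*1+10) mod 24) = rotl(K, 17) = 0x905257

0x905257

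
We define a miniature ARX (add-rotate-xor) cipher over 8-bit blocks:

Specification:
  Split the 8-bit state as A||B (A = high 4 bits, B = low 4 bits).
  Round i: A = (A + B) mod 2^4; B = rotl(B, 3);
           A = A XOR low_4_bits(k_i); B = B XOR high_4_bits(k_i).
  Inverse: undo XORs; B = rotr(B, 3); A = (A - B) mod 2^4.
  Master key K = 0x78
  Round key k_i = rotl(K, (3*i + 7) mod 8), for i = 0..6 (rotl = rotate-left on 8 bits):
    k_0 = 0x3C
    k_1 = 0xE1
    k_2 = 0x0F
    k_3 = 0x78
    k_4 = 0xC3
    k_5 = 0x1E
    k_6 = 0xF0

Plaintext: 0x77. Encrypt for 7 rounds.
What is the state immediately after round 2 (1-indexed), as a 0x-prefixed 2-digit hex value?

s_0 = plaintext = 0x77
s_1 = Round(s_0, k_0) = 0x28
s_2 = Round(s_1, k_1) = 0xBA
s_3 = Round(s_2, k_2) = 0xA5
s_4 = Round(s_3, k_3) = 0x7D
s_5 = Round(s_4, k_4) = 0x72
s_6 = Round(s_5, k_5) = 0x70
s_7 = Round(s_6, k_6) = 0x7F

0xBA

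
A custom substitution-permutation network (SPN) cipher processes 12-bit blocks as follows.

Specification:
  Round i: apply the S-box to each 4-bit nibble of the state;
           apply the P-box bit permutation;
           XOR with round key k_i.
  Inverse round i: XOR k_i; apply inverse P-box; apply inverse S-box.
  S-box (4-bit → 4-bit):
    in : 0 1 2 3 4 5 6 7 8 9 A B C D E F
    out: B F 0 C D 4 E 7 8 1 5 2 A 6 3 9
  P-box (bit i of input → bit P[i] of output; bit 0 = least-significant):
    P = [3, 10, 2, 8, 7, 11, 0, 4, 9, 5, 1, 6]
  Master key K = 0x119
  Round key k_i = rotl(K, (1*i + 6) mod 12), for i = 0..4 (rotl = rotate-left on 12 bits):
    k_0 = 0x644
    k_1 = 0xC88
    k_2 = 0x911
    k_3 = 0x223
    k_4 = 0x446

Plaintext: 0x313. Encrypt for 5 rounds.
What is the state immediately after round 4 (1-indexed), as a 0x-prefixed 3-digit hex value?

0xD1B

s_0 = plaintext = 0x313
s_1 = Round(s_0, k_0) = 0xF93
s_2 = Round(s_1, k_1) = 0xF4C
s_3 = Round(s_2, k_2) = 0xEC0
s_4 = Round(s_3, k_3) = 0xD1B
s_5 = Round(s_4, k_4) = 0x8F5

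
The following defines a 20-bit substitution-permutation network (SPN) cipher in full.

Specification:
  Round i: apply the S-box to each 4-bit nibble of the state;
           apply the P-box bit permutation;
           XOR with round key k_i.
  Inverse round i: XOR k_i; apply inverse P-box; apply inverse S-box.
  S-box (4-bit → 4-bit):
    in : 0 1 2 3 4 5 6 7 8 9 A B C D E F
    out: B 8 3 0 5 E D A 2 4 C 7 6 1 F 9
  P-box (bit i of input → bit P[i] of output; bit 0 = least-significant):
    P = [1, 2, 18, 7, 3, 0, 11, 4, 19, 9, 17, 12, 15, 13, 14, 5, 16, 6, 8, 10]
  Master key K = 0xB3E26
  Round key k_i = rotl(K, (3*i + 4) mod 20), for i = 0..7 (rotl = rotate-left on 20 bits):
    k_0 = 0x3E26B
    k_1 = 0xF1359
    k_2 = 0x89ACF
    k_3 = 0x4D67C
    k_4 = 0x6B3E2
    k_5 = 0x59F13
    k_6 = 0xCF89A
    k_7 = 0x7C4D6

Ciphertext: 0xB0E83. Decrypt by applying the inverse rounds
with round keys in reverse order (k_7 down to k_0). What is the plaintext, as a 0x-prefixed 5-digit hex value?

s_0 = ciphertext = 0xB0E83
s_1 = InvRound(s_0, k_7) = 0x8425C
s_2 = InvRound(s_1, k_6) = 0x8279E
s_3 = InvRound(s_2, k_5) = 0xD2FB5
s_4 = InvRound(s_3, k_4) = 0x0D652
s_5 = InvRound(s_4, k_3) = 0x313DB
s_6 = InvRound(s_5, k_2) = 0x4D4A8
s_7 = InvRound(s_6, k_1) = 0xE6B71
s_8 = InvRound(s_7, k_0) = 0x4DD64

0x4DD64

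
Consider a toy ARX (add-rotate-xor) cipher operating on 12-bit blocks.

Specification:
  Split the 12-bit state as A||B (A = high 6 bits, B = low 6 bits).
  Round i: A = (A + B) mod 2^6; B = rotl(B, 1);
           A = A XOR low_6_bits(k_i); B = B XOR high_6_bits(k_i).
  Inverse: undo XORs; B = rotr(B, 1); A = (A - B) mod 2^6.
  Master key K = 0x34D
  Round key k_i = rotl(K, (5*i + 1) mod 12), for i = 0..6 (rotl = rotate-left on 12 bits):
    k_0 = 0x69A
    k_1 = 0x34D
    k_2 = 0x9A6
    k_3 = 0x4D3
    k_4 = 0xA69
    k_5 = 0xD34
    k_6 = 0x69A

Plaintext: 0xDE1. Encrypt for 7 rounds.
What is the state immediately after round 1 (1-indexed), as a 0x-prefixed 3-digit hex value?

0x099

s_0 = plaintext = 0xDE1
s_1 = Round(s_0, k_0) = 0x099
s_2 = Round(s_1, k_1) = 0x5BF
s_3 = Round(s_2, k_2) = 0xCD9
s_4 = Round(s_3, k_3) = 0x7E1
s_5 = Round(s_4, k_4) = 0xA6A
s_6 = Round(s_5, k_5) = 0x9E1
s_7 = Round(s_6, k_6) = 0x499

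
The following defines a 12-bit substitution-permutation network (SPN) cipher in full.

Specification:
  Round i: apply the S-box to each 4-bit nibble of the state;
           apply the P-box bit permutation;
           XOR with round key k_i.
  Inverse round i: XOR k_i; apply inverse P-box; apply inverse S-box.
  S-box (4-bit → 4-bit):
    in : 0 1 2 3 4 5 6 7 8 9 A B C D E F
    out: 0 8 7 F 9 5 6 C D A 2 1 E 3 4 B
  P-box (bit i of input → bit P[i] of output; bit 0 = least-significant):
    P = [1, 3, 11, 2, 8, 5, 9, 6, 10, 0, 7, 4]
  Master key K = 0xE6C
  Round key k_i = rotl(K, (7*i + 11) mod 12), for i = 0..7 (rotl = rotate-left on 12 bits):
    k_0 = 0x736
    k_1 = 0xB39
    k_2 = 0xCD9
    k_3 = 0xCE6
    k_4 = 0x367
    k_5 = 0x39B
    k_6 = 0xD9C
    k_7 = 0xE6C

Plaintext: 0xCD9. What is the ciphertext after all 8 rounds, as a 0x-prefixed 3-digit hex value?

s_0 = plaintext = 0xCD9
s_1 = Round(s_0, k_0) = 0x68B
s_2 = Round(s_1, k_1) = 0x8FA
s_3 = Round(s_2, k_2) = 0x921
s_4 = Round(s_3, k_3) = 0xFD3
s_5 = Round(s_4, k_4) = 0xE58
s_6 = Round(s_5, k_5) = 0x81D
s_7 = Round(s_6, k_6) = 0x946
s_8 = Round(s_7, k_7) = 0x735

0x735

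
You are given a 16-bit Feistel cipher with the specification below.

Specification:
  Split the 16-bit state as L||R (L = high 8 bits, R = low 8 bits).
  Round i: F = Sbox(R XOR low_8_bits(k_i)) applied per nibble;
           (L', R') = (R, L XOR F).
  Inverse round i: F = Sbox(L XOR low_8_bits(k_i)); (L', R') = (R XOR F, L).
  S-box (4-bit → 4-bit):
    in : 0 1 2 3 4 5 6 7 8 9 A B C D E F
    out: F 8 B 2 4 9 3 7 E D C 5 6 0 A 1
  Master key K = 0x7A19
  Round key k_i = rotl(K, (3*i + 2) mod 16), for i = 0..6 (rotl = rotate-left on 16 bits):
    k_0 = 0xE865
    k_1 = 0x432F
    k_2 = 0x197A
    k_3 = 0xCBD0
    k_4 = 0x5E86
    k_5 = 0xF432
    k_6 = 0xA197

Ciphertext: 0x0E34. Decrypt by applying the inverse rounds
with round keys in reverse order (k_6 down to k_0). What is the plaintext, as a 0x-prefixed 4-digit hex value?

s_0 = ciphertext = 0x0E34
s_1 = InvRound(s_0, k_6) = 0xE90E
s_2 = InvRound(s_1, k_5) = 0x0BE9
s_3 = InvRound(s_2, k_4) = 0x090B
s_4 = InvRound(s_3, k_3) = 0x0609
s_5 = InvRound(s_4, k_2) = 0x7F06
s_6 = InvRound(s_5, k_1) = 0x997F
s_7 = InvRound(s_6, k_0) = 0x6999

0x6999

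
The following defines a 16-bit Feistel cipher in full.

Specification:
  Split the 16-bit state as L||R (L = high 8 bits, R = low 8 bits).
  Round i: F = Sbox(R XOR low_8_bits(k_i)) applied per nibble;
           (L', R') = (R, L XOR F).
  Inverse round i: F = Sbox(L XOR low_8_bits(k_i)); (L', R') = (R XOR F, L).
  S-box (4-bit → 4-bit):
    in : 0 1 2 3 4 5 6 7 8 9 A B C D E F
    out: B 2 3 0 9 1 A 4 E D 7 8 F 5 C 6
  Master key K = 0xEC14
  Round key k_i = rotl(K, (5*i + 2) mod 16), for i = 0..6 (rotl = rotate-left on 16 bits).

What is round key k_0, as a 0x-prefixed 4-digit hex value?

0xB053

K = 0xEC14
k_0 = rotl(K, (5*0+2) mod 16) = rotl(K, 2) = 0xB053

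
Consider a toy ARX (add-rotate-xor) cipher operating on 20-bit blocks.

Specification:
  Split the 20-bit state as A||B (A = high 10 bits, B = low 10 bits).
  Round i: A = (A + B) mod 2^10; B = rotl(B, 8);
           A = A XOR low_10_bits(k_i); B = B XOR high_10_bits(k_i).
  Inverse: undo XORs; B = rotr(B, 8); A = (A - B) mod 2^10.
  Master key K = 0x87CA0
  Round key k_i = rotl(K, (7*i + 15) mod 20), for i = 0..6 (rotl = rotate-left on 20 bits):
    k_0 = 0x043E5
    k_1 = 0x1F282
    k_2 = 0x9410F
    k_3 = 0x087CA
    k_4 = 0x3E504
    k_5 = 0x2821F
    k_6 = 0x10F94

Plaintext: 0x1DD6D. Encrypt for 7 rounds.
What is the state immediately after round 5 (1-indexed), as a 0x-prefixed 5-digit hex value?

0x53F38

s_0 = plaintext = 0x1DD6D
s_1 = Round(s_0, k_0) = 0x8054B
s_2 = Round(s_1, k_1) = 0x73B2E
s_3 = Round(s_2, k_2) = 0x7CC9B
s_4 = Round(s_3, k_3) = 0x51307
s_5 = Round(s_4, k_4) = 0x53F38
s_6 = Round(s_5, k_5) = 0xA606E
s_7 = Round(s_6, k_6) = 0x24A58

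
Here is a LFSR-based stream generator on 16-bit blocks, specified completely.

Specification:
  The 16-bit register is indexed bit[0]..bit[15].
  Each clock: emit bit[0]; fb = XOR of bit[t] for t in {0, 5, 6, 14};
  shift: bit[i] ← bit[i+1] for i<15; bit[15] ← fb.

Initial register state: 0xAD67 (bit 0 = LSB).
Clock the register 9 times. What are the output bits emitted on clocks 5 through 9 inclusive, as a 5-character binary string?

01101

reg_0 = 0xAD67
clock 1: out=1, reg = 0xD6B3
clock 2: out=1, reg = 0xEB59
clock 3: out=1, reg = 0xF5AC
clock 4: out=0, reg = 0x7AD6
clock 5: out=0, reg = 0x3D6B
clock 6: out=1, reg = 0x9EB5
clock 7: out=1, reg = 0x4F5A
clock 8: out=0, reg = 0x27AD
clock 9: out=1, reg = 0x13D6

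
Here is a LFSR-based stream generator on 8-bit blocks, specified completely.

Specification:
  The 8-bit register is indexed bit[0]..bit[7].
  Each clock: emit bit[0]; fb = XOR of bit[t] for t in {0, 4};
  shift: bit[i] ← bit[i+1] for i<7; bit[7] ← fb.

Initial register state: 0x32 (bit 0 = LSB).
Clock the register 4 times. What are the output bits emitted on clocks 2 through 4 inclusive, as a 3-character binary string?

100

reg_0 = 0x32
clock 1: out=0, reg = 0x99
clock 2: out=1, reg = 0x4C
clock 3: out=0, reg = 0x26
clock 4: out=0, reg = 0x13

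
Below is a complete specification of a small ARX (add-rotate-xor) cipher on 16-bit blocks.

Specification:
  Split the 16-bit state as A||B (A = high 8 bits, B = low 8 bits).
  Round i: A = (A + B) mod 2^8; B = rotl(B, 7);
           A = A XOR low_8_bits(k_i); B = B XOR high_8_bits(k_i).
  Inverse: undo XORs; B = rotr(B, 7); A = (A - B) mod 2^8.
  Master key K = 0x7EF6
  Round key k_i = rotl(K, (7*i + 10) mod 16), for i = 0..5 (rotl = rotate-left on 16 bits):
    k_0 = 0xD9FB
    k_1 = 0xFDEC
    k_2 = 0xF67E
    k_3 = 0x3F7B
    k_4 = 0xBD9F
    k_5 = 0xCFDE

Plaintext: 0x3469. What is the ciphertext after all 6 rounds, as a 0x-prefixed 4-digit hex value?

0x9DB4

s_0 = plaintext = 0x3469
s_1 = Round(s_0, k_0) = 0x666D
s_2 = Round(s_1, k_1) = 0x3F4B
s_3 = Round(s_2, k_2) = 0xF453
s_4 = Round(s_3, k_3) = 0x3C96
s_5 = Round(s_4, k_4) = 0x4DF6
s_6 = Round(s_5, k_5) = 0x9DB4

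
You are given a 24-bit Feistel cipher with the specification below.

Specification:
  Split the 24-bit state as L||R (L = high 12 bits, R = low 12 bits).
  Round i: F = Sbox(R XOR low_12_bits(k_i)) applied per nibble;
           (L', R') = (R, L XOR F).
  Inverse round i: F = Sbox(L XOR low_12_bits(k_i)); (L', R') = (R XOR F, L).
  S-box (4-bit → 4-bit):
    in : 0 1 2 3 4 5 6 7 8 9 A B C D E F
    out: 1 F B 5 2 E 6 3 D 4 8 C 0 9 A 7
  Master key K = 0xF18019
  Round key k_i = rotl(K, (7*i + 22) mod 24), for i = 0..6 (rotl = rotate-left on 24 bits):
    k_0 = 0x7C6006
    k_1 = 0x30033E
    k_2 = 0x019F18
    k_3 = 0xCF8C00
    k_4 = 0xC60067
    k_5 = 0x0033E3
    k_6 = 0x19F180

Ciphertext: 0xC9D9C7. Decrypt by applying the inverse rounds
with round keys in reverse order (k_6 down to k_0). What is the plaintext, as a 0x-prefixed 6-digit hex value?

0x5DA81A

s_0 = ciphertext = 0xC9D9C7
s_1 = InvRound(s_0, k_6) = 0x03EC9D
s_2 = InvRound(s_1, k_5) = 0x90403E
s_3 = InvRound(s_2, k_4) = 0x45B904
s_4 = InvRound(s_3, k_3) = 0x4E845B
s_5 = InvRound(s_4, k_2) = 0x82A4E8
s_6 = InvRound(s_5, k_1) = 0x81A82A
s_7 = InvRound(s_6, k_0) = 0x5DA81A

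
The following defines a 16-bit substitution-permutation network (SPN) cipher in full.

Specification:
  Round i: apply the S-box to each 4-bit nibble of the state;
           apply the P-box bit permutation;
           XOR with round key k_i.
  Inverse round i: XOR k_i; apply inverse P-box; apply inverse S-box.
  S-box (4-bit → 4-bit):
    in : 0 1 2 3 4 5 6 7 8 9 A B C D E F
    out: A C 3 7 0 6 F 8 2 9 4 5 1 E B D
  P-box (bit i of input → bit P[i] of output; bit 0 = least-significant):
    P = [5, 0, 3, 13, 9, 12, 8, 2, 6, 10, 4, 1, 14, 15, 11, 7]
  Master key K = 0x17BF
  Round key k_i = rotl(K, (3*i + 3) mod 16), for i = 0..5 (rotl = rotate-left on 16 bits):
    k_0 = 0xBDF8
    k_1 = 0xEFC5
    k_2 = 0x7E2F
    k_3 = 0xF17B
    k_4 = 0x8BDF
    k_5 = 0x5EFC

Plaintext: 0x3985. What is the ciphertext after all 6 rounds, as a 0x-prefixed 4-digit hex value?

0x9DA5

s_0 = plaintext = 0x3985
s_1 = Round(s_0, k_0) = 0x65B3
s_2 = Round(s_1, k_1) = 0x207C
s_3 = Round(s_2, k_2) = 0xBA09
s_4 = Round(s_3, k_3) = 0x894F
s_5 = Round(s_4, k_4) = 0x2BB5
s_6 = Round(s_5, k_5) = 0x9DA5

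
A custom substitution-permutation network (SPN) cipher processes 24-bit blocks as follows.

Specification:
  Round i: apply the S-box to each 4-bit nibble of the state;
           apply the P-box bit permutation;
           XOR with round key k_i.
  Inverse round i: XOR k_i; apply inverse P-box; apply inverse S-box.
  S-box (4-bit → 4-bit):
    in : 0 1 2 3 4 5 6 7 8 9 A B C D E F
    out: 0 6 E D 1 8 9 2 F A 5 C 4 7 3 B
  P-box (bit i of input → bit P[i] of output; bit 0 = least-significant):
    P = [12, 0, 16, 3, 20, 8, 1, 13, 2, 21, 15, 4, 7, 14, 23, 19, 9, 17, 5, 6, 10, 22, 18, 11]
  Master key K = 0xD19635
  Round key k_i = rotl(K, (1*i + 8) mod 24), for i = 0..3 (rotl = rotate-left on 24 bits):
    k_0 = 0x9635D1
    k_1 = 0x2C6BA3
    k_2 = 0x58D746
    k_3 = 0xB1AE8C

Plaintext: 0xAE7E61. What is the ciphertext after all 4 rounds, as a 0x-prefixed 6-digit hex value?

s_0 = plaintext = 0xAE7E61
s_1 = Round(s_0, k_0) = 0xA153D4
s_2 = Round(s_1, k_1) = 0x32FE95
s_3 = Round(s_2, k_2) = 0x76BAAA
s_4 = Round(s_3, k_3) = 0x683CCA

0x683CCA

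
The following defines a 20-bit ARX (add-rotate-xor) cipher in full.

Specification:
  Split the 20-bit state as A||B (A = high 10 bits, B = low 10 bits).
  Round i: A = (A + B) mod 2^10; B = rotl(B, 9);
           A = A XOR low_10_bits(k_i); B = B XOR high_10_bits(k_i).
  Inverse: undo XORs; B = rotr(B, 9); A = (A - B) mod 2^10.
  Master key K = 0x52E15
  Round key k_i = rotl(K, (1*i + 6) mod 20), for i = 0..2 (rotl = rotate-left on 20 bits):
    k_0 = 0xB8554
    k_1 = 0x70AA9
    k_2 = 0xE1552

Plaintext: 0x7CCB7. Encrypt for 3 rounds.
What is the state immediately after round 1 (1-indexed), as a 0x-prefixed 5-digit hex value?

0xFF8BA

s_0 = plaintext = 0x7CCB7
s_1 = Round(s_0, k_0) = 0xFF8BA
s_2 = Round(s_1, k_1) = 0x8459F
s_3 = Round(s_2, k_2) = 0xB894A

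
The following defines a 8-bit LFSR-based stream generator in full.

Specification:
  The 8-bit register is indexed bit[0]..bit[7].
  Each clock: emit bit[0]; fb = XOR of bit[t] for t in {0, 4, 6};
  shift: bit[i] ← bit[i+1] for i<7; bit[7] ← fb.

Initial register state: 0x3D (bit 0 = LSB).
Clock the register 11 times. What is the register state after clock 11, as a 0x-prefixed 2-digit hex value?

0xE8

reg_0 = 0x3D
clock 1: out=1, reg = 0x1E
clock 2: out=0, reg = 0x8F
clock 3: out=1, reg = 0xC7
clock 4: out=1, reg = 0x63
clock 5: out=1, reg = 0x31
clock 6: out=1, reg = 0x18
clock 7: out=0, reg = 0x8C
clock 8: out=0, reg = 0x46
clock 9: out=0, reg = 0xA3
clock 10: out=1, reg = 0xD1
clock 11: out=1, reg = 0xE8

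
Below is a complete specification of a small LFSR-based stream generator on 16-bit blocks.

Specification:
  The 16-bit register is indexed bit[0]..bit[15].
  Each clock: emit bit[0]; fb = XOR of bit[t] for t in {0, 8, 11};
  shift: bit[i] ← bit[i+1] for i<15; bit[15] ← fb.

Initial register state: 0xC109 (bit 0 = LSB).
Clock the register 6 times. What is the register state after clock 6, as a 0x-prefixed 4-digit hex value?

0x4304

reg_0 = 0xC109
clock 1: out=1, reg = 0x6084
clock 2: out=0, reg = 0x3042
clock 3: out=0, reg = 0x1821
clock 4: out=1, reg = 0x0C10
clock 5: out=0, reg = 0x8608
clock 6: out=0, reg = 0x4304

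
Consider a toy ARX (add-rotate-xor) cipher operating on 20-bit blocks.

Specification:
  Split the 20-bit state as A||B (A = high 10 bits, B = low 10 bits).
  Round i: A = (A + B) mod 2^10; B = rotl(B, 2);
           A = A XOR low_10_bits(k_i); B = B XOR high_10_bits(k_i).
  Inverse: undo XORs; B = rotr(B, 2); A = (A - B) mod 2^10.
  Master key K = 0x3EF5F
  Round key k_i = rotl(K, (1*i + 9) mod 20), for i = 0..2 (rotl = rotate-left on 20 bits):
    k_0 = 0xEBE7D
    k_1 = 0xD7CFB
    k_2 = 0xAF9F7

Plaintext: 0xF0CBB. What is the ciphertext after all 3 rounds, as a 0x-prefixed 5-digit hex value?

s_0 = plaintext = 0xF0CBB
s_1 = Round(s_0, k_0) = 0x80D43
s_2 = Round(s_1, k_1) = 0xEF652
s_3 = Round(s_2, k_2) = 0xFE3F4

0xFE3F4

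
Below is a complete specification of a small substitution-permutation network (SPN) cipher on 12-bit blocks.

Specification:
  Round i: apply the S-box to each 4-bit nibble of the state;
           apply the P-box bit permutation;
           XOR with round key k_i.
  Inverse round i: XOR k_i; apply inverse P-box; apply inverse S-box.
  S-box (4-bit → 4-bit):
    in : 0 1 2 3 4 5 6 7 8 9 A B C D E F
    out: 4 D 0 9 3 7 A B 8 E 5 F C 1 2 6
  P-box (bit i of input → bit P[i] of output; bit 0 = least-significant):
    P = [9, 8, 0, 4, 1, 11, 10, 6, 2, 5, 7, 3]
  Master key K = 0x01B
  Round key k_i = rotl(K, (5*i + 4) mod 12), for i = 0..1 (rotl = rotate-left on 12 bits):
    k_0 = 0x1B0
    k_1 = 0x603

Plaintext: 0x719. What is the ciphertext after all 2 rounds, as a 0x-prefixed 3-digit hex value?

0x366

s_0 = plaintext = 0x719
s_1 = Round(s_0, k_0) = 0x4CF
s_2 = Round(s_1, k_1) = 0x366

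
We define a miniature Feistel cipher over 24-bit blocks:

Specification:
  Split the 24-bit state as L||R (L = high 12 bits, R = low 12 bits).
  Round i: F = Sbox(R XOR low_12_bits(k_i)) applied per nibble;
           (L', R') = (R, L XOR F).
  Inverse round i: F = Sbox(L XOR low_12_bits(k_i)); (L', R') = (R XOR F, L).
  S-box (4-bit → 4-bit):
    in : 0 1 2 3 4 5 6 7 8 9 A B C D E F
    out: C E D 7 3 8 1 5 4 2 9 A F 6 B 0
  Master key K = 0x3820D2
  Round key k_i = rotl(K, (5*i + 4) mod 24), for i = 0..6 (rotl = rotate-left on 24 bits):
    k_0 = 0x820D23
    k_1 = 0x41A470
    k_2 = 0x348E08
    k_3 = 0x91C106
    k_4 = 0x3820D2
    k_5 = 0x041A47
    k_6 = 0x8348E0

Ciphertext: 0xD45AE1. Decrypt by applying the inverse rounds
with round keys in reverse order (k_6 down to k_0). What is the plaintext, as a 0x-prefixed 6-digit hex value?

0x8516F2

s_0 = ciphertext = 0xD45AE1
s_1 = InvRound(s_0, k_6) = 0x279D45
s_2 = InvRound(s_1, k_5) = 0x93E279
s_3 = InvRound(s_2, k_4) = 0x0C693E
s_4 = InvRound(s_3, k_3) = 0x7C20C6
s_5 = InvRound(s_4, k_2) = 0x23F7C2
s_6 = InvRound(s_5, k_1) = 0x6F223F
s_7 = InvRound(s_6, k_0) = 0x8516F2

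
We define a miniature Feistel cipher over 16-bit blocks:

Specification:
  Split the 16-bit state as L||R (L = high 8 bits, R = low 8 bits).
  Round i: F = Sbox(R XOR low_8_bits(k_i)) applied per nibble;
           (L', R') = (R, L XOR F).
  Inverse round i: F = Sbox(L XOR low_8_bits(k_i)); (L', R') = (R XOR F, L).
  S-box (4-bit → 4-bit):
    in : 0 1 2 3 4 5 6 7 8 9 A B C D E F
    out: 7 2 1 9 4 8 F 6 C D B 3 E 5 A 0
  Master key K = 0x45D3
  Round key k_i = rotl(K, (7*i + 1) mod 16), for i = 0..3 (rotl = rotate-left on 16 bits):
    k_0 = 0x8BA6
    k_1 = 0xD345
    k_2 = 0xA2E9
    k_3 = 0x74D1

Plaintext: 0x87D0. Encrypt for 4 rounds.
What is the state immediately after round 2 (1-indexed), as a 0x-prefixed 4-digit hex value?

0xE865

s_0 = plaintext = 0x87D0
s_1 = Round(s_0, k_0) = 0xD0E8
s_2 = Round(s_1, k_1) = 0xE865
s_3 = Round(s_2, k_2) = 0x6526
s_4 = Round(s_3, k_3) = 0x2663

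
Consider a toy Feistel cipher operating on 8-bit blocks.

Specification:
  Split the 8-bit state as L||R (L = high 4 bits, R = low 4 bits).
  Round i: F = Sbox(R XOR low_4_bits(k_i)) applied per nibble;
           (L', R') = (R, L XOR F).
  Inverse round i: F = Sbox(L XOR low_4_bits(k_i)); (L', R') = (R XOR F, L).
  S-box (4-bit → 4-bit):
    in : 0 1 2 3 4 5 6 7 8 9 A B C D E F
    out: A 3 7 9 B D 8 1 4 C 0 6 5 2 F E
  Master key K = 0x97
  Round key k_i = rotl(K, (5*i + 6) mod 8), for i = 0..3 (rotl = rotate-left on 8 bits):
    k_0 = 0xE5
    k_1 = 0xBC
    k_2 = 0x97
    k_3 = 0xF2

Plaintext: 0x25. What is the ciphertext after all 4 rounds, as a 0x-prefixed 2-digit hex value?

s_0 = plaintext = 0x25
s_1 = Round(s_0, k_0) = 0x58
s_2 = Round(s_1, k_1) = 0x8E
s_3 = Round(s_2, k_2) = 0xE4
s_4 = Round(s_3, k_3) = 0x46

0x46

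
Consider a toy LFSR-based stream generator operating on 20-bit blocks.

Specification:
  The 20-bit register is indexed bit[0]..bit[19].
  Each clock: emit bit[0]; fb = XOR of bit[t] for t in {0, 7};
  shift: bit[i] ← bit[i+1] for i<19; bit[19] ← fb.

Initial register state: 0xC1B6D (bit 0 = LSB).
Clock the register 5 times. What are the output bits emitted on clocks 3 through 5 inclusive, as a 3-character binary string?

110

reg_0 = 0xC1B6D
clock 1: out=1, reg = 0xE0DB6
clock 2: out=0, reg = 0xF06DB
clock 3: out=1, reg = 0x7836D
clock 4: out=1, reg = 0xBC1B6
clock 5: out=0, reg = 0xDE0DB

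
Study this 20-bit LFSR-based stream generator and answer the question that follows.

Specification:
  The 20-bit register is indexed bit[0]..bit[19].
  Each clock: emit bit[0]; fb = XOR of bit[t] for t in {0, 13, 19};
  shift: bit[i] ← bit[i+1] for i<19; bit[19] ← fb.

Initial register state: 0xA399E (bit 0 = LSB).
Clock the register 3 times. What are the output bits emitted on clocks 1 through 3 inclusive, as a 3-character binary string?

011

reg_0 = 0xA399E
clock 1: out=0, reg = 0x51CCF
clock 2: out=1, reg = 0xA8E67
clock 3: out=1, reg = 0x54733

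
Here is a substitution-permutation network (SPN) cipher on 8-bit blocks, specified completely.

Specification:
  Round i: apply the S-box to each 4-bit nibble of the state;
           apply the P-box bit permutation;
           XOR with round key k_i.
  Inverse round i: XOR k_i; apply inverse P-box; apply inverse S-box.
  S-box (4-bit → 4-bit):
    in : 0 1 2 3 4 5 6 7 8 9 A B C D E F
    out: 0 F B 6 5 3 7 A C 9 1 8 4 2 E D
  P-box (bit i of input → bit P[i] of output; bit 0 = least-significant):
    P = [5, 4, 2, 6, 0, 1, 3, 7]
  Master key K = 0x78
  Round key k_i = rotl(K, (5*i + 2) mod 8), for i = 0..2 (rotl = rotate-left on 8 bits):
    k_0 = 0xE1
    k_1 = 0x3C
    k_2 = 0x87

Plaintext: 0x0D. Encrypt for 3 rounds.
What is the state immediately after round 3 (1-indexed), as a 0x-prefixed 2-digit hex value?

s_0 = plaintext = 0x0D
s_1 = Round(s_0, k_0) = 0xF1
s_2 = Round(s_1, k_1) = 0xC1
s_3 = Round(s_2, k_2) = 0xFB

0xFB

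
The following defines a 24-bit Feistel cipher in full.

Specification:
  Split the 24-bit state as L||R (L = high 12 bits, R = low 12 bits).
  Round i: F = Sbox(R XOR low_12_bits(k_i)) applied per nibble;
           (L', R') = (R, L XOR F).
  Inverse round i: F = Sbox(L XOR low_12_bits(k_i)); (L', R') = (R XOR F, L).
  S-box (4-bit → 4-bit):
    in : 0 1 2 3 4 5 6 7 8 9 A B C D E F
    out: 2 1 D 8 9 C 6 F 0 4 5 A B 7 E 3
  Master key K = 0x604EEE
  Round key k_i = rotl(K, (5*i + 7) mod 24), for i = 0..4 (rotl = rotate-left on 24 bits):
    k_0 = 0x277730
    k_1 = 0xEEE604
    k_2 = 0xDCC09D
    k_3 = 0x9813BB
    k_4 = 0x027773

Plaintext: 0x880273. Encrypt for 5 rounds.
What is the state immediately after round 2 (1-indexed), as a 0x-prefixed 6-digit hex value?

s_0 = plaintext = 0x880273
s_1 = Round(s_0, k_0) = 0x273418
s_2 = Round(s_1, k_1) = 0x418F68
s_3 = Round(s_2, k_2) = 0xF68724
s_4 = Round(s_3, k_3) = 0x72462B
s_5 = Round(s_4, k_4) = 0x62B6E4

0x418F68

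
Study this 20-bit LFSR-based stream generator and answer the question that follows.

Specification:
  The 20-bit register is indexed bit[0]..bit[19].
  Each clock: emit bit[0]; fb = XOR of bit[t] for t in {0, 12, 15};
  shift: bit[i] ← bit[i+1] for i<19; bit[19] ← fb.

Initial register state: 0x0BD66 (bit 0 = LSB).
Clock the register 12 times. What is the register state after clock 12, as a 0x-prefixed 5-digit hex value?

reg_0 = 0x0BD66
clock 1: out=0, reg = 0x05EB3
clock 2: out=1, reg = 0x02F59
clock 3: out=1, reg = 0x817AC
clock 4: out=0, reg = 0xC0BD6
clock 5: out=0, reg = 0x605EB
clock 6: out=1, reg = 0xB02F5
clock 7: out=1, reg = 0xD817A
clock 8: out=0, reg = 0xEC0BD
clock 9: out=1, reg = 0x7605E
clock 10: out=0, reg = 0x3B02F
clock 11: out=1, reg = 0x9D817
clock 12: out=1, reg = 0xCEC0B

0xCEC0B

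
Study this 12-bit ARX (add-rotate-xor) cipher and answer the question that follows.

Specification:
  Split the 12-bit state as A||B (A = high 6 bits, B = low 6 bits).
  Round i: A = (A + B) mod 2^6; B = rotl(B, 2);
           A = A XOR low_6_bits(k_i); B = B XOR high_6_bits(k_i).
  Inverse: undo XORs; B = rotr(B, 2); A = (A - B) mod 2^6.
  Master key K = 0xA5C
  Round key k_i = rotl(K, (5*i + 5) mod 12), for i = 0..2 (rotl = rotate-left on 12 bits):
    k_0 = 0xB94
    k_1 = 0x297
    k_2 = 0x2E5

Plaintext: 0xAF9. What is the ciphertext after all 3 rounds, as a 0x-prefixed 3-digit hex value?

s_0 = plaintext = 0xAF9
s_1 = Round(s_0, k_0) = 0xC09
s_2 = Round(s_1, k_1) = 0xBAE
s_3 = Round(s_2, k_2) = 0xE71

0xE71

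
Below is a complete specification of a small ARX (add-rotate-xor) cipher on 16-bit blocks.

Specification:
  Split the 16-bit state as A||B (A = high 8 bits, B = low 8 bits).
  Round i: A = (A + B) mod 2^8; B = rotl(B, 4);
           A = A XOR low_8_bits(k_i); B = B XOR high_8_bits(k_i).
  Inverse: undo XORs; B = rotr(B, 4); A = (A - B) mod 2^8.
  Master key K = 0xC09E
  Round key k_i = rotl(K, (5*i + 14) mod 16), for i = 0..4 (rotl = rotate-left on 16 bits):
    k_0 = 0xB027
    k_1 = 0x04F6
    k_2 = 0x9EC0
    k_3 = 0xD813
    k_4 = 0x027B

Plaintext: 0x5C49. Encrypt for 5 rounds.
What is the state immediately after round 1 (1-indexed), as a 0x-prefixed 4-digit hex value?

0x8224

s_0 = plaintext = 0x5C49
s_1 = Round(s_0, k_0) = 0x8224
s_2 = Round(s_1, k_1) = 0x5046
s_3 = Round(s_2, k_2) = 0x56FA
s_4 = Round(s_3, k_3) = 0x4377
s_5 = Round(s_4, k_4) = 0xC175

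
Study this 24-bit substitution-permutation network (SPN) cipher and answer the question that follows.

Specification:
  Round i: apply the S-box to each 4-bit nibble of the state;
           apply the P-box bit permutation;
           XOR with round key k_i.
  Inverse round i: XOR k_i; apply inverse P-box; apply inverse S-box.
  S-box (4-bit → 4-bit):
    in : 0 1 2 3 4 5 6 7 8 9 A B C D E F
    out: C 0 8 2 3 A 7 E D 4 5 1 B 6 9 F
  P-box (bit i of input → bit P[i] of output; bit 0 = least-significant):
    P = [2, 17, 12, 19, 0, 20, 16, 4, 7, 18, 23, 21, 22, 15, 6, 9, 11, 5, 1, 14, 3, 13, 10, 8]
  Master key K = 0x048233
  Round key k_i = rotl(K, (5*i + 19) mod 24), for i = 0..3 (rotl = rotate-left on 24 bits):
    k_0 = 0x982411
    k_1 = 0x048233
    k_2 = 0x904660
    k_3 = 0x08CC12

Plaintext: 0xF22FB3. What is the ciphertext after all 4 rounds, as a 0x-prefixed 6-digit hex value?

0x4D53D5

s_0 = plaintext = 0xF22FB3
s_1 = Round(s_0, k_0) = 0x3E4398
s_2 = Round(s_1, k_1) = 0x497A37
s_3 = Round(s_2, k_2) = 0x0AF4AA
s_4 = Round(s_3, k_3) = 0x4D53D5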